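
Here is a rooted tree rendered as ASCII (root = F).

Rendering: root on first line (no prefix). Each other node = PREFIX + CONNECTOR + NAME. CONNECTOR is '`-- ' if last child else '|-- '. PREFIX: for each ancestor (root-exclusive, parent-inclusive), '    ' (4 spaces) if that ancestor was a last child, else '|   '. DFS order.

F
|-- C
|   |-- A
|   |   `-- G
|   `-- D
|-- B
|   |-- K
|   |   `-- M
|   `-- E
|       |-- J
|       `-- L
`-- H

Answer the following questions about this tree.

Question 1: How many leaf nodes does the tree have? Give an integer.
Leaves (nodes with no children): D, G, H, J, L, M

Answer: 6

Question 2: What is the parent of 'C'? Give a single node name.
Answer: F

Derivation:
Scan adjacency: C appears as child of F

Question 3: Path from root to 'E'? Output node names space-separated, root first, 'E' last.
Walk down from root: F -> B -> E

Answer: F B E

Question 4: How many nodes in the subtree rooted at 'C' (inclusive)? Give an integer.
Subtree rooted at C contains: A, C, D, G
Count = 4

Answer: 4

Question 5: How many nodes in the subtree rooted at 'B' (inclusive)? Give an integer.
Subtree rooted at B contains: B, E, J, K, L, M
Count = 6

Answer: 6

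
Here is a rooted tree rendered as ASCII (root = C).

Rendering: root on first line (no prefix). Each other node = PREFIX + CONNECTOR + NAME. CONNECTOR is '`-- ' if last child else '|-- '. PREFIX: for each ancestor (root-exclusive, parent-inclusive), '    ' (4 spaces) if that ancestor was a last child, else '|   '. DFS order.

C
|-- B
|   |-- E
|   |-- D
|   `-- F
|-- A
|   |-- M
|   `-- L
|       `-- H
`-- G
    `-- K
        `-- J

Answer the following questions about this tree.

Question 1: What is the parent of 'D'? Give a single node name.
Answer: B

Derivation:
Scan adjacency: D appears as child of B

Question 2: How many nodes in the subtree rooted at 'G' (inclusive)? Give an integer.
Answer: 3

Derivation:
Subtree rooted at G contains: G, J, K
Count = 3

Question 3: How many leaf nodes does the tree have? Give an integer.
Leaves (nodes with no children): D, E, F, H, J, M

Answer: 6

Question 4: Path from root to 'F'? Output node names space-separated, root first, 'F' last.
Answer: C B F

Derivation:
Walk down from root: C -> B -> F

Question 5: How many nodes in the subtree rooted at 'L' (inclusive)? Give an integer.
Subtree rooted at L contains: H, L
Count = 2

Answer: 2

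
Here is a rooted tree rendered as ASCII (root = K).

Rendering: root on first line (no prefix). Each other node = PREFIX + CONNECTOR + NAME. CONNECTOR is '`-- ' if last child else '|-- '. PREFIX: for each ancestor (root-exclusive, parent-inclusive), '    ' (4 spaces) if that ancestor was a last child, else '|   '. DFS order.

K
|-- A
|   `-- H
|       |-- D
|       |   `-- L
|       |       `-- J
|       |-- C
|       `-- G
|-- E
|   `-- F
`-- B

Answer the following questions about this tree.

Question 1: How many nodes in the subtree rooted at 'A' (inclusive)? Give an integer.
Answer: 7

Derivation:
Subtree rooted at A contains: A, C, D, G, H, J, L
Count = 7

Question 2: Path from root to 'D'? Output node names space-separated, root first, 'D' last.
Answer: K A H D

Derivation:
Walk down from root: K -> A -> H -> D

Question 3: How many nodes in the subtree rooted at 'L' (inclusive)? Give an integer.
Subtree rooted at L contains: J, L
Count = 2

Answer: 2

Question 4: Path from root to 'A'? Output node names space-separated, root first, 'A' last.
Walk down from root: K -> A

Answer: K A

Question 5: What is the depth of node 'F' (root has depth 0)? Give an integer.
Answer: 2

Derivation:
Path from root to F: K -> E -> F
Depth = number of edges = 2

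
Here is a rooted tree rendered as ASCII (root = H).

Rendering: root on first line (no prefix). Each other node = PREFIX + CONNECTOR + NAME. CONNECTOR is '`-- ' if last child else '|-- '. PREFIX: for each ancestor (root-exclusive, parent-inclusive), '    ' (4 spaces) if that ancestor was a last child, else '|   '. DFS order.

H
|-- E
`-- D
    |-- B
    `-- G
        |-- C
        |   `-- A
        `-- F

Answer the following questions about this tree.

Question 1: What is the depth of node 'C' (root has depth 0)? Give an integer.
Path from root to C: H -> D -> G -> C
Depth = number of edges = 3

Answer: 3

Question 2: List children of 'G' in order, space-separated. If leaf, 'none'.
Node G's children (from adjacency): C, F

Answer: C F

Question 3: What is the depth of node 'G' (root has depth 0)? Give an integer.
Answer: 2

Derivation:
Path from root to G: H -> D -> G
Depth = number of edges = 2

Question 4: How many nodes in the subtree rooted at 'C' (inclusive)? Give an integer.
Subtree rooted at C contains: A, C
Count = 2

Answer: 2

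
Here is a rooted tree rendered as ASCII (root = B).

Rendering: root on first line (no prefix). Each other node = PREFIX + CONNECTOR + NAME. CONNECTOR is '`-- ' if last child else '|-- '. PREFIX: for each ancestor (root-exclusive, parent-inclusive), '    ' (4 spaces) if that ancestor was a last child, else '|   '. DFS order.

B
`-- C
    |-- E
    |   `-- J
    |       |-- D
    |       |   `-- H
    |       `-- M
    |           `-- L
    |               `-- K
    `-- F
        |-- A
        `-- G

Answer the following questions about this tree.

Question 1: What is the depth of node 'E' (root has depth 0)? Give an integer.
Path from root to E: B -> C -> E
Depth = number of edges = 2

Answer: 2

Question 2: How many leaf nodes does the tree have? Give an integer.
Leaves (nodes with no children): A, G, H, K

Answer: 4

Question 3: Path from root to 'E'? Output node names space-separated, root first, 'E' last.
Walk down from root: B -> C -> E

Answer: B C E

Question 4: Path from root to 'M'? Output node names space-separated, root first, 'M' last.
Walk down from root: B -> C -> E -> J -> M

Answer: B C E J M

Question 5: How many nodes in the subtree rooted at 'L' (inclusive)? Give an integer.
Subtree rooted at L contains: K, L
Count = 2

Answer: 2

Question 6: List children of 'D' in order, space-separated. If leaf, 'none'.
Node D's children (from adjacency): H

Answer: H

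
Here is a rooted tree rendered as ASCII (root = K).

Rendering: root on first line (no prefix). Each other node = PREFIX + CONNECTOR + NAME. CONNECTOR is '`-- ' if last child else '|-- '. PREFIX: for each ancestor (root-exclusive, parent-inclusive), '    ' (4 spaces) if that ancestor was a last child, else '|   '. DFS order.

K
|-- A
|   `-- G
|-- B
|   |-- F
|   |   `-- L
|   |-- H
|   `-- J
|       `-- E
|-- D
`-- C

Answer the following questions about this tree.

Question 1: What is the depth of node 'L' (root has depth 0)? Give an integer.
Answer: 3

Derivation:
Path from root to L: K -> B -> F -> L
Depth = number of edges = 3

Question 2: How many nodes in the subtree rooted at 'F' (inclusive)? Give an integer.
Answer: 2

Derivation:
Subtree rooted at F contains: F, L
Count = 2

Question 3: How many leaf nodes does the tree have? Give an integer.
Leaves (nodes with no children): C, D, E, G, H, L

Answer: 6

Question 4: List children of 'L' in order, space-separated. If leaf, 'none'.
Answer: none

Derivation:
Node L's children (from adjacency): (leaf)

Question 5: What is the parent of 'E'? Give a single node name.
Scan adjacency: E appears as child of J

Answer: J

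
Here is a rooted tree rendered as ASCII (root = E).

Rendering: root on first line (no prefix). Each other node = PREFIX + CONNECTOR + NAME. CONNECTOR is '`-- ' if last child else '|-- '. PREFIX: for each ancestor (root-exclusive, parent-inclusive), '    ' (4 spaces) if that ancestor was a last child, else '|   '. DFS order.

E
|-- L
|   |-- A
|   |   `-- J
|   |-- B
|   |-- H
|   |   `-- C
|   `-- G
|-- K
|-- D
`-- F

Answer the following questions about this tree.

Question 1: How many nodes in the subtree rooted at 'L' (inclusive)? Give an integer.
Answer: 7

Derivation:
Subtree rooted at L contains: A, B, C, G, H, J, L
Count = 7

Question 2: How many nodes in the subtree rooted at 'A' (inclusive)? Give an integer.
Answer: 2

Derivation:
Subtree rooted at A contains: A, J
Count = 2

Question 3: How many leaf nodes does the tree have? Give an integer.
Answer: 7

Derivation:
Leaves (nodes with no children): B, C, D, F, G, J, K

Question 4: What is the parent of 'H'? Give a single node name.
Scan adjacency: H appears as child of L

Answer: L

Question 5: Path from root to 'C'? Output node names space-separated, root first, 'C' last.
Answer: E L H C

Derivation:
Walk down from root: E -> L -> H -> C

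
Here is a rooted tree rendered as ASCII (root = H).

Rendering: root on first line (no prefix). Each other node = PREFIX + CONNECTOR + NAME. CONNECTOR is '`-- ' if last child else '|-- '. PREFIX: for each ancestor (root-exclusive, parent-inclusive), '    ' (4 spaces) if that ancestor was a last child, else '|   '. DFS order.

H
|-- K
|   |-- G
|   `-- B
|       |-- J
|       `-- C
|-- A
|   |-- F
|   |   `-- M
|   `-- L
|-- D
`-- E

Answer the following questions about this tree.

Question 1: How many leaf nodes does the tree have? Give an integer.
Answer: 7

Derivation:
Leaves (nodes with no children): C, D, E, G, J, L, M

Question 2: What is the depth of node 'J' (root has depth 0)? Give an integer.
Path from root to J: H -> K -> B -> J
Depth = number of edges = 3

Answer: 3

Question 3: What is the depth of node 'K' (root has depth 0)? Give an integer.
Answer: 1

Derivation:
Path from root to K: H -> K
Depth = number of edges = 1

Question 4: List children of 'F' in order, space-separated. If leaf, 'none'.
Node F's children (from adjacency): M

Answer: M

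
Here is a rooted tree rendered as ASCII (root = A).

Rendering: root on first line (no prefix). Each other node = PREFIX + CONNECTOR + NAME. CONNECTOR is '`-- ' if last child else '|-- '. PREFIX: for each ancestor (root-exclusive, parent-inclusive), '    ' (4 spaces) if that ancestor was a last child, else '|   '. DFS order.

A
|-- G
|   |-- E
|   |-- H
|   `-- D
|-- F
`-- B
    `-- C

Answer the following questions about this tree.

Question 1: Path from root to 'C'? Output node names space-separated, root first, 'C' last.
Answer: A B C

Derivation:
Walk down from root: A -> B -> C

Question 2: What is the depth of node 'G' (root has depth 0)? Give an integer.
Answer: 1

Derivation:
Path from root to G: A -> G
Depth = number of edges = 1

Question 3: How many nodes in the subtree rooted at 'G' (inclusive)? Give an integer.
Subtree rooted at G contains: D, E, G, H
Count = 4

Answer: 4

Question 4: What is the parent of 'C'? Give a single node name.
Scan adjacency: C appears as child of B

Answer: B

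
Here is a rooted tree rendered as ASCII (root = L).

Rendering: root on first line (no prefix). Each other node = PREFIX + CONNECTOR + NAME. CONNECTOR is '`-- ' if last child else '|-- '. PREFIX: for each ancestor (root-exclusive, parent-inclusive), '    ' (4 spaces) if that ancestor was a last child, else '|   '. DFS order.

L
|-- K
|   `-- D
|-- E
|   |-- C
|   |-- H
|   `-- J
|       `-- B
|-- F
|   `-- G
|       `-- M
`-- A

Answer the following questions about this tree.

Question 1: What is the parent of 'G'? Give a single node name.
Answer: F

Derivation:
Scan adjacency: G appears as child of F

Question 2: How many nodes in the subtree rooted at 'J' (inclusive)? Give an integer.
Answer: 2

Derivation:
Subtree rooted at J contains: B, J
Count = 2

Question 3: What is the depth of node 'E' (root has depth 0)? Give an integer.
Path from root to E: L -> E
Depth = number of edges = 1

Answer: 1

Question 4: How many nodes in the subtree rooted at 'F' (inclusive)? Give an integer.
Subtree rooted at F contains: F, G, M
Count = 3

Answer: 3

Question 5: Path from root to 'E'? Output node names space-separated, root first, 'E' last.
Walk down from root: L -> E

Answer: L E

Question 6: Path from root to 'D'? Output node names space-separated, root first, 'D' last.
Walk down from root: L -> K -> D

Answer: L K D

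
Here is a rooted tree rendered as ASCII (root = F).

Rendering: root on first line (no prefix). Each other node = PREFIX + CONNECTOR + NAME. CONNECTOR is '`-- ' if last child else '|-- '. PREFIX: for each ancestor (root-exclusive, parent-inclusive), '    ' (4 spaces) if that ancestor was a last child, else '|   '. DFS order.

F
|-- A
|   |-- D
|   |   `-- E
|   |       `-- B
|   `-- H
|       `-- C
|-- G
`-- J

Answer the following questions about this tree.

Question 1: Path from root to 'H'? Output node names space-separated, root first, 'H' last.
Answer: F A H

Derivation:
Walk down from root: F -> A -> H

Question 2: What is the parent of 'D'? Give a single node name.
Scan adjacency: D appears as child of A

Answer: A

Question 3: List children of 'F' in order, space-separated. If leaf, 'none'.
Answer: A G J

Derivation:
Node F's children (from adjacency): A, G, J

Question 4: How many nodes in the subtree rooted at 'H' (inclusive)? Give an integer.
Answer: 2

Derivation:
Subtree rooted at H contains: C, H
Count = 2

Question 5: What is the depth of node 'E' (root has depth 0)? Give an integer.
Answer: 3

Derivation:
Path from root to E: F -> A -> D -> E
Depth = number of edges = 3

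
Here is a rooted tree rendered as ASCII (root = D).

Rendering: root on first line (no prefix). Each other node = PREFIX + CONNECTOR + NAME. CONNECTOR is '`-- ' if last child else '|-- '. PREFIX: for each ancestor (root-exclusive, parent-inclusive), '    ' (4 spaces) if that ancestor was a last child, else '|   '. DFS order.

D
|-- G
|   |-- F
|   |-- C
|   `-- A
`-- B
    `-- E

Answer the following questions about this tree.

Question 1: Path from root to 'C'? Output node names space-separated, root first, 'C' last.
Walk down from root: D -> G -> C

Answer: D G C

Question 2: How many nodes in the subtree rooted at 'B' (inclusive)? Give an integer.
Answer: 2

Derivation:
Subtree rooted at B contains: B, E
Count = 2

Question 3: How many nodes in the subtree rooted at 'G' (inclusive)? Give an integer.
Answer: 4

Derivation:
Subtree rooted at G contains: A, C, F, G
Count = 4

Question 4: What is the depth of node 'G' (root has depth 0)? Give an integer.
Path from root to G: D -> G
Depth = number of edges = 1

Answer: 1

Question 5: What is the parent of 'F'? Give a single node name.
Scan adjacency: F appears as child of G

Answer: G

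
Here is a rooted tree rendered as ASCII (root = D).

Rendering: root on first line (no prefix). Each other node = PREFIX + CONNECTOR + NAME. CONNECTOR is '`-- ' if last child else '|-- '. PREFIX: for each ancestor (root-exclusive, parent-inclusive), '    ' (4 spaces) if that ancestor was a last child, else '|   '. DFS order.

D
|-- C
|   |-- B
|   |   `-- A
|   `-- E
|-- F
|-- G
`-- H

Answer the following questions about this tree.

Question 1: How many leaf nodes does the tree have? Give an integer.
Answer: 5

Derivation:
Leaves (nodes with no children): A, E, F, G, H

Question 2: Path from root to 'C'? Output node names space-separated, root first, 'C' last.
Answer: D C

Derivation:
Walk down from root: D -> C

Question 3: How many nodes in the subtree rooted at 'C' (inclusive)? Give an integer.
Answer: 4

Derivation:
Subtree rooted at C contains: A, B, C, E
Count = 4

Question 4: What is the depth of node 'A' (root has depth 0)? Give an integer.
Answer: 3

Derivation:
Path from root to A: D -> C -> B -> A
Depth = number of edges = 3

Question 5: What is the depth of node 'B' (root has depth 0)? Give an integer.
Answer: 2

Derivation:
Path from root to B: D -> C -> B
Depth = number of edges = 2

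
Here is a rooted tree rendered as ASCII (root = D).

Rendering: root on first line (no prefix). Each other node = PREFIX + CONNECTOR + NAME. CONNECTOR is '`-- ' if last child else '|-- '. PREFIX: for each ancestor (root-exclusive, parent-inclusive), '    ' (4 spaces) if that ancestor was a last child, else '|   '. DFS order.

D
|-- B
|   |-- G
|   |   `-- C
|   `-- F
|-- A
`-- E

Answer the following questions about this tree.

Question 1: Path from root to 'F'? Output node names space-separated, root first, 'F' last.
Walk down from root: D -> B -> F

Answer: D B F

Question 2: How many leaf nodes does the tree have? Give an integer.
Leaves (nodes with no children): A, C, E, F

Answer: 4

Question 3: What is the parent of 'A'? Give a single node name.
Answer: D

Derivation:
Scan adjacency: A appears as child of D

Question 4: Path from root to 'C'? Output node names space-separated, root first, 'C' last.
Answer: D B G C

Derivation:
Walk down from root: D -> B -> G -> C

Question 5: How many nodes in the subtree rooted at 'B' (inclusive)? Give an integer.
Answer: 4

Derivation:
Subtree rooted at B contains: B, C, F, G
Count = 4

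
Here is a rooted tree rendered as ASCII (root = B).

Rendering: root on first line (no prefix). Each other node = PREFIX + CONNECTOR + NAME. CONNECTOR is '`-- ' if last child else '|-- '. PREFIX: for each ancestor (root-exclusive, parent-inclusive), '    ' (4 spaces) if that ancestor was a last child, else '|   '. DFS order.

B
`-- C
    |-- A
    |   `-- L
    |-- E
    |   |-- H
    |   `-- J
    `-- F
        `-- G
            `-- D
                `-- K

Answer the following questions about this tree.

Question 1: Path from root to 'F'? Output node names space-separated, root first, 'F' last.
Walk down from root: B -> C -> F

Answer: B C F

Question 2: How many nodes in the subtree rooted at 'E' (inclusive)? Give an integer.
Subtree rooted at E contains: E, H, J
Count = 3

Answer: 3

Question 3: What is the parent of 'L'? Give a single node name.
Answer: A

Derivation:
Scan adjacency: L appears as child of A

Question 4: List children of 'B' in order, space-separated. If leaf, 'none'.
Answer: C

Derivation:
Node B's children (from adjacency): C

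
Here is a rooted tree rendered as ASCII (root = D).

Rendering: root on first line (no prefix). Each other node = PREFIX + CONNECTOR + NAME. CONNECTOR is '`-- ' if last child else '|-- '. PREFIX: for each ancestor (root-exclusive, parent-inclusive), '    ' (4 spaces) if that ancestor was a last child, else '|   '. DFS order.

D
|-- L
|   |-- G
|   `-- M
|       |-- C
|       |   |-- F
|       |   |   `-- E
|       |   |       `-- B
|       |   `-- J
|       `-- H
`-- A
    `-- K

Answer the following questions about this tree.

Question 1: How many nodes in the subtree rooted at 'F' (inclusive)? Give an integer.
Answer: 3

Derivation:
Subtree rooted at F contains: B, E, F
Count = 3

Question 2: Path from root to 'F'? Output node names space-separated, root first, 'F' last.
Walk down from root: D -> L -> M -> C -> F

Answer: D L M C F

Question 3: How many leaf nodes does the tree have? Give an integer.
Answer: 5

Derivation:
Leaves (nodes with no children): B, G, H, J, K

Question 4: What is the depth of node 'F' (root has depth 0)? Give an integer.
Path from root to F: D -> L -> M -> C -> F
Depth = number of edges = 4

Answer: 4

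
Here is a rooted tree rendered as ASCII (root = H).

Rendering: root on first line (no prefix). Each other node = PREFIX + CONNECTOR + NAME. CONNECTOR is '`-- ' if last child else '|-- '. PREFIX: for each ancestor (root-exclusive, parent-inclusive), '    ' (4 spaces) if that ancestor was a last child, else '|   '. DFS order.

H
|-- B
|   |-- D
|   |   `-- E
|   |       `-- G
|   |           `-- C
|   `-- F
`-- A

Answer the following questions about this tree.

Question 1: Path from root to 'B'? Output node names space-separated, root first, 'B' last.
Answer: H B

Derivation:
Walk down from root: H -> B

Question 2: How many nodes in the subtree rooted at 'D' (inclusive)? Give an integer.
Subtree rooted at D contains: C, D, E, G
Count = 4

Answer: 4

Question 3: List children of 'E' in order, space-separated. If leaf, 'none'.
Answer: G

Derivation:
Node E's children (from adjacency): G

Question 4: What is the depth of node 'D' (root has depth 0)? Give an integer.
Path from root to D: H -> B -> D
Depth = number of edges = 2

Answer: 2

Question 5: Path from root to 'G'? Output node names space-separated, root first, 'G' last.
Walk down from root: H -> B -> D -> E -> G

Answer: H B D E G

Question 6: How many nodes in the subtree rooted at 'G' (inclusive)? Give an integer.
Answer: 2

Derivation:
Subtree rooted at G contains: C, G
Count = 2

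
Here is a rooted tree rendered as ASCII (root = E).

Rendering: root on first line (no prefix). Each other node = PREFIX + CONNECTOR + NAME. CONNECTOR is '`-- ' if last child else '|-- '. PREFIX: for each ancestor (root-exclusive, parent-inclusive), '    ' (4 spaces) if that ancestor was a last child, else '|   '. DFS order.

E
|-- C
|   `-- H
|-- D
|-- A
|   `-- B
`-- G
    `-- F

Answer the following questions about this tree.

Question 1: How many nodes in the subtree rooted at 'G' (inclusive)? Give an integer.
Answer: 2

Derivation:
Subtree rooted at G contains: F, G
Count = 2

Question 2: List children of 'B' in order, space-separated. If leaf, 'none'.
Node B's children (from adjacency): (leaf)

Answer: none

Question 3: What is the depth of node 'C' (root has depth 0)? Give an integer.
Answer: 1

Derivation:
Path from root to C: E -> C
Depth = number of edges = 1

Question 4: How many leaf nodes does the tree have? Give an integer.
Answer: 4

Derivation:
Leaves (nodes with no children): B, D, F, H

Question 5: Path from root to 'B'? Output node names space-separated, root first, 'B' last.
Walk down from root: E -> A -> B

Answer: E A B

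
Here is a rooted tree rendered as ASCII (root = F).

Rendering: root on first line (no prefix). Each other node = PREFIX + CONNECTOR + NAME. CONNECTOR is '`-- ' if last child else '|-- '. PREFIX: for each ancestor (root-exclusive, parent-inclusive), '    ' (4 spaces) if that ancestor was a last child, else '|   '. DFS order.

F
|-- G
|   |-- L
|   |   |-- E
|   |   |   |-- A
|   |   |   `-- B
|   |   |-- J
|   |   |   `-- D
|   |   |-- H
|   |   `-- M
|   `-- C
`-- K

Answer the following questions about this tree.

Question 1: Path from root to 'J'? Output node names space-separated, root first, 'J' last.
Walk down from root: F -> G -> L -> J

Answer: F G L J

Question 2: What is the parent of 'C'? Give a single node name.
Answer: G

Derivation:
Scan adjacency: C appears as child of G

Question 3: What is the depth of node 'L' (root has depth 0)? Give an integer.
Answer: 2

Derivation:
Path from root to L: F -> G -> L
Depth = number of edges = 2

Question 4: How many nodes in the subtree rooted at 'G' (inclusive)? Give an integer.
Answer: 10

Derivation:
Subtree rooted at G contains: A, B, C, D, E, G, H, J, L, M
Count = 10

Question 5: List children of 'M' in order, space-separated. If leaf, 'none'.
Answer: none

Derivation:
Node M's children (from adjacency): (leaf)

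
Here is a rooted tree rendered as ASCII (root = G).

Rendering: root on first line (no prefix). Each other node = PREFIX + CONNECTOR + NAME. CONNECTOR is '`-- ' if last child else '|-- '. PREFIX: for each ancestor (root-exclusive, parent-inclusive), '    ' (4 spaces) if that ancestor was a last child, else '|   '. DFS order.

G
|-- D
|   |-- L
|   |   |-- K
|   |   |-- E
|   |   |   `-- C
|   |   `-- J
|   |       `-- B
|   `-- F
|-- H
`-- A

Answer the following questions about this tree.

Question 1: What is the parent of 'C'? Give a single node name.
Scan adjacency: C appears as child of E

Answer: E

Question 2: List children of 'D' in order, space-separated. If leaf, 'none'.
Answer: L F

Derivation:
Node D's children (from adjacency): L, F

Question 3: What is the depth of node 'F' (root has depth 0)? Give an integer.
Answer: 2

Derivation:
Path from root to F: G -> D -> F
Depth = number of edges = 2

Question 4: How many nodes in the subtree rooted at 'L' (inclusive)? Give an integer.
Answer: 6

Derivation:
Subtree rooted at L contains: B, C, E, J, K, L
Count = 6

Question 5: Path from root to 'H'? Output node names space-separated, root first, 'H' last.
Walk down from root: G -> H

Answer: G H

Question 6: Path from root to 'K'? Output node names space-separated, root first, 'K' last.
Walk down from root: G -> D -> L -> K

Answer: G D L K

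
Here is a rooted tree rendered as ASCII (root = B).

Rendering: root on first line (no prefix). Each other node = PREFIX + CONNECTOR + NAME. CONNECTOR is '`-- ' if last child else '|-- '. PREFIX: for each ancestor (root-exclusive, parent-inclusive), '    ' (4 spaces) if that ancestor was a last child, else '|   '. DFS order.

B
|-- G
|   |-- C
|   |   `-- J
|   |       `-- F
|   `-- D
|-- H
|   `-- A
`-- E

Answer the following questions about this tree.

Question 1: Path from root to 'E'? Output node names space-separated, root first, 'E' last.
Walk down from root: B -> E

Answer: B E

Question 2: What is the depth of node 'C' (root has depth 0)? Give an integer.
Path from root to C: B -> G -> C
Depth = number of edges = 2

Answer: 2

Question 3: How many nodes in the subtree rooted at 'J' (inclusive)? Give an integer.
Subtree rooted at J contains: F, J
Count = 2

Answer: 2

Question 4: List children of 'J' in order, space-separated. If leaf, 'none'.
Answer: F

Derivation:
Node J's children (from adjacency): F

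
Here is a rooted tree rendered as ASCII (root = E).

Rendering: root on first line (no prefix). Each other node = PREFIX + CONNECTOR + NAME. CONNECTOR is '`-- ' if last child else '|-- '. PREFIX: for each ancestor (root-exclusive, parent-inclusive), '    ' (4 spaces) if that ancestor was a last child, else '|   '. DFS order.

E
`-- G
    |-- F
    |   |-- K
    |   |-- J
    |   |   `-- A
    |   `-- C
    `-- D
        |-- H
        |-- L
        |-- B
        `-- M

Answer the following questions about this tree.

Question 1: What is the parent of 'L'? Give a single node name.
Answer: D

Derivation:
Scan adjacency: L appears as child of D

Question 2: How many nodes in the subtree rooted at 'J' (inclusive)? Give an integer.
Subtree rooted at J contains: A, J
Count = 2

Answer: 2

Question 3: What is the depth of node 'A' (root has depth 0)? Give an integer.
Path from root to A: E -> G -> F -> J -> A
Depth = number of edges = 4

Answer: 4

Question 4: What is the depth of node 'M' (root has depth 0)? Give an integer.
Answer: 3

Derivation:
Path from root to M: E -> G -> D -> M
Depth = number of edges = 3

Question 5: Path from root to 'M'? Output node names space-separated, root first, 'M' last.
Walk down from root: E -> G -> D -> M

Answer: E G D M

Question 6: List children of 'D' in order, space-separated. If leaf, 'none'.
Answer: H L B M

Derivation:
Node D's children (from adjacency): H, L, B, M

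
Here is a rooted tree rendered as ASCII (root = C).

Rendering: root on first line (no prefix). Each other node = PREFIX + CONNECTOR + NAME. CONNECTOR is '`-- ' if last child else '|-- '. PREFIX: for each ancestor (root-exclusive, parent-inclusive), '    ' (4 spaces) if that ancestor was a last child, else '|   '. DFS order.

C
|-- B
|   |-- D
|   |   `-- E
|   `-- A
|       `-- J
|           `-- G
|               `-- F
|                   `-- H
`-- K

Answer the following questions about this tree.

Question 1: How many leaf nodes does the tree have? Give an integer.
Leaves (nodes with no children): E, H, K

Answer: 3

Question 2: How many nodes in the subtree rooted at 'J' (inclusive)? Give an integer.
Subtree rooted at J contains: F, G, H, J
Count = 4

Answer: 4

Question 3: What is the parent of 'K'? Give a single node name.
Answer: C

Derivation:
Scan adjacency: K appears as child of C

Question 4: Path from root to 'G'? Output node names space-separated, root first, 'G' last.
Answer: C B A J G

Derivation:
Walk down from root: C -> B -> A -> J -> G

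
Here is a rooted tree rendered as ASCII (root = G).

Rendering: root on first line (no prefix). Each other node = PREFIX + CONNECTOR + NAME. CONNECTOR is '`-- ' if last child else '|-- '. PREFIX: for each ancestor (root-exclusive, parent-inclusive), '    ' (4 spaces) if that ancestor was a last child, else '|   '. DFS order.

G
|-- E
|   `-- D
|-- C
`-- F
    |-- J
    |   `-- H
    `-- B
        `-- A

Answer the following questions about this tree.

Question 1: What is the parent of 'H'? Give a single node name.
Answer: J

Derivation:
Scan adjacency: H appears as child of J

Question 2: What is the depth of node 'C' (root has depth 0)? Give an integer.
Answer: 1

Derivation:
Path from root to C: G -> C
Depth = number of edges = 1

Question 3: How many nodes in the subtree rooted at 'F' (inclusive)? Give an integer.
Subtree rooted at F contains: A, B, F, H, J
Count = 5

Answer: 5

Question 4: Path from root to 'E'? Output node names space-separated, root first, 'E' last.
Walk down from root: G -> E

Answer: G E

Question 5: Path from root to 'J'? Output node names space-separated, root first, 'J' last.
Walk down from root: G -> F -> J

Answer: G F J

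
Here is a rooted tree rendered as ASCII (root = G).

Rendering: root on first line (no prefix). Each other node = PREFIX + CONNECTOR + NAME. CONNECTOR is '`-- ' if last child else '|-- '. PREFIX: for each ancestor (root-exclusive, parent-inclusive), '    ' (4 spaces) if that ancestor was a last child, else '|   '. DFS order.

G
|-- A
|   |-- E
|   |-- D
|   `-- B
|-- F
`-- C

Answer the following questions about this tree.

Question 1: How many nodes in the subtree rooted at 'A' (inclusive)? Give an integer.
Subtree rooted at A contains: A, B, D, E
Count = 4

Answer: 4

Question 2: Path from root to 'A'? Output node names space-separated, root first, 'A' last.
Walk down from root: G -> A

Answer: G A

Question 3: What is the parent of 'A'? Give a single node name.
Answer: G

Derivation:
Scan adjacency: A appears as child of G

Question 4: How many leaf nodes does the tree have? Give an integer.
Leaves (nodes with no children): B, C, D, E, F

Answer: 5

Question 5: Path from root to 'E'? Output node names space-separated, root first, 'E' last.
Walk down from root: G -> A -> E

Answer: G A E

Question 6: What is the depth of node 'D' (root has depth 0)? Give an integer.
Path from root to D: G -> A -> D
Depth = number of edges = 2

Answer: 2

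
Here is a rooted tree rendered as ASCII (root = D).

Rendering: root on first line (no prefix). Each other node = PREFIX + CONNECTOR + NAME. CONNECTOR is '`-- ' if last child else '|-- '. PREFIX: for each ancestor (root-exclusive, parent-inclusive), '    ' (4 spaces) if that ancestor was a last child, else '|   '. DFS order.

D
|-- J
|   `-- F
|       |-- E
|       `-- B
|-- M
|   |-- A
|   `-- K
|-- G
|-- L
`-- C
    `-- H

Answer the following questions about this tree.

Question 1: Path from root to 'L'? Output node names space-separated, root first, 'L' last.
Answer: D L

Derivation:
Walk down from root: D -> L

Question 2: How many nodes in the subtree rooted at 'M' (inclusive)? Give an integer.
Subtree rooted at M contains: A, K, M
Count = 3

Answer: 3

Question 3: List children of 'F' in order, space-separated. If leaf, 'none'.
Answer: E B

Derivation:
Node F's children (from adjacency): E, B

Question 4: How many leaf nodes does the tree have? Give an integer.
Leaves (nodes with no children): A, B, E, G, H, K, L

Answer: 7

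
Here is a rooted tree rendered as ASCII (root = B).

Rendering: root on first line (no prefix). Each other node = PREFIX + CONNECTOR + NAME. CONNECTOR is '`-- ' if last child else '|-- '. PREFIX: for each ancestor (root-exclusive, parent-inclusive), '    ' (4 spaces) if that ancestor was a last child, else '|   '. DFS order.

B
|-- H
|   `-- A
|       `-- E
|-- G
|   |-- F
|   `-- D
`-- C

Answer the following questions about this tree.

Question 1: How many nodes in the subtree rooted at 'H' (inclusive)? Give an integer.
Subtree rooted at H contains: A, E, H
Count = 3

Answer: 3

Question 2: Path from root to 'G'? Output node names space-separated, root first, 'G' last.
Answer: B G

Derivation:
Walk down from root: B -> G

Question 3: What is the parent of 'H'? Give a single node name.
Scan adjacency: H appears as child of B

Answer: B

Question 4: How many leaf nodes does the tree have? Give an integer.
Answer: 4

Derivation:
Leaves (nodes with no children): C, D, E, F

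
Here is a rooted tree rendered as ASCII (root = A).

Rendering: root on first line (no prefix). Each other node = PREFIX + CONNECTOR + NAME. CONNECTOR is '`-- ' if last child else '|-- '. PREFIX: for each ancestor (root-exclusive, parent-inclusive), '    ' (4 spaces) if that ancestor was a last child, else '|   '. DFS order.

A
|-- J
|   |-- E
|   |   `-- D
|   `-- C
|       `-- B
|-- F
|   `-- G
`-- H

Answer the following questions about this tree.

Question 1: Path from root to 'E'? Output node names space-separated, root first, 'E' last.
Answer: A J E

Derivation:
Walk down from root: A -> J -> E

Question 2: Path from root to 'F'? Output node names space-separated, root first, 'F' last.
Walk down from root: A -> F

Answer: A F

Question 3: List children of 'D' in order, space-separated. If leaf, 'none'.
Answer: none

Derivation:
Node D's children (from adjacency): (leaf)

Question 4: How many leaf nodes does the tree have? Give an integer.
Leaves (nodes with no children): B, D, G, H

Answer: 4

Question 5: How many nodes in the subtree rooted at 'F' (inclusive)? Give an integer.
Answer: 2

Derivation:
Subtree rooted at F contains: F, G
Count = 2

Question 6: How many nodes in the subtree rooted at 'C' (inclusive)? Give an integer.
Subtree rooted at C contains: B, C
Count = 2

Answer: 2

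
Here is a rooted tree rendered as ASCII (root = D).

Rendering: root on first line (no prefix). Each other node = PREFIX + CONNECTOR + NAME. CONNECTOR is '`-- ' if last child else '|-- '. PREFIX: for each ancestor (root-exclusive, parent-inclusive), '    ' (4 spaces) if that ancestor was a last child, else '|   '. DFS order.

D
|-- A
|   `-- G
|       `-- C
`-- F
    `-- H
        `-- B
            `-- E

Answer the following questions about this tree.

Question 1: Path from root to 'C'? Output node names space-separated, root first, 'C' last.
Answer: D A G C

Derivation:
Walk down from root: D -> A -> G -> C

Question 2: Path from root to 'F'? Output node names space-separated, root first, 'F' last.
Answer: D F

Derivation:
Walk down from root: D -> F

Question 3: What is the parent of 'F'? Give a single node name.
Answer: D

Derivation:
Scan adjacency: F appears as child of D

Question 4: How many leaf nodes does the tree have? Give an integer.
Answer: 2

Derivation:
Leaves (nodes with no children): C, E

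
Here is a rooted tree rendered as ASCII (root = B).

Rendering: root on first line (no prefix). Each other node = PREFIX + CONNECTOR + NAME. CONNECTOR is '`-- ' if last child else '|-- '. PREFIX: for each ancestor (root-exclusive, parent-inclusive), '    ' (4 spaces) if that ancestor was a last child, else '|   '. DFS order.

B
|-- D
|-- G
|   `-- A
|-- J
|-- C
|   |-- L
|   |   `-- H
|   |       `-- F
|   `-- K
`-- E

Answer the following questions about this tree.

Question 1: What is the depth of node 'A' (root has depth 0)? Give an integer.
Answer: 2

Derivation:
Path from root to A: B -> G -> A
Depth = number of edges = 2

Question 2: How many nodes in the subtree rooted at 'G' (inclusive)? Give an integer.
Subtree rooted at G contains: A, G
Count = 2

Answer: 2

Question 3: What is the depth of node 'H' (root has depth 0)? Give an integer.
Path from root to H: B -> C -> L -> H
Depth = number of edges = 3

Answer: 3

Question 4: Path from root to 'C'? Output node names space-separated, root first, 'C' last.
Answer: B C

Derivation:
Walk down from root: B -> C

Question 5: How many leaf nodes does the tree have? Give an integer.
Leaves (nodes with no children): A, D, E, F, J, K

Answer: 6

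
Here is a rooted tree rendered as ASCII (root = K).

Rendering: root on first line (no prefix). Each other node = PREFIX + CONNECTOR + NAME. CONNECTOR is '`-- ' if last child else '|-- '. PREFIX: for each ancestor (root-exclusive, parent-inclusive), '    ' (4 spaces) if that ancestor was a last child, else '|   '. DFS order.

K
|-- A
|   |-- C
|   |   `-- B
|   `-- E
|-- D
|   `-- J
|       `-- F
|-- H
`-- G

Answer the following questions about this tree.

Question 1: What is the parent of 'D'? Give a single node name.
Answer: K

Derivation:
Scan adjacency: D appears as child of K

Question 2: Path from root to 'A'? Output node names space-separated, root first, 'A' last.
Walk down from root: K -> A

Answer: K A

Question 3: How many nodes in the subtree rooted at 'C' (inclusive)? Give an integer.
Subtree rooted at C contains: B, C
Count = 2

Answer: 2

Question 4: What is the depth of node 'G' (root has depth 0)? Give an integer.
Answer: 1

Derivation:
Path from root to G: K -> G
Depth = number of edges = 1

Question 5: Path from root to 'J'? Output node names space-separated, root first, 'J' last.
Answer: K D J

Derivation:
Walk down from root: K -> D -> J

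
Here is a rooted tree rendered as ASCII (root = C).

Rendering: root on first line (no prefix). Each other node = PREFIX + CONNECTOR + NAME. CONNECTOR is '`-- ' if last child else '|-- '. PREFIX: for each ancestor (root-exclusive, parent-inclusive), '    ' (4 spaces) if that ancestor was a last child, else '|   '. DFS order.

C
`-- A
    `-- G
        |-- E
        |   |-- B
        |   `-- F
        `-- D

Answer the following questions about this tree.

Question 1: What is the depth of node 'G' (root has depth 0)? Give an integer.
Answer: 2

Derivation:
Path from root to G: C -> A -> G
Depth = number of edges = 2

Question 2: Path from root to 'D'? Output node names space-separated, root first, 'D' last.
Answer: C A G D

Derivation:
Walk down from root: C -> A -> G -> D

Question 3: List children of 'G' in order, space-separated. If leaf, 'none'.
Answer: E D

Derivation:
Node G's children (from adjacency): E, D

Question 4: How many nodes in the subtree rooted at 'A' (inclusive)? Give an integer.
Subtree rooted at A contains: A, B, D, E, F, G
Count = 6

Answer: 6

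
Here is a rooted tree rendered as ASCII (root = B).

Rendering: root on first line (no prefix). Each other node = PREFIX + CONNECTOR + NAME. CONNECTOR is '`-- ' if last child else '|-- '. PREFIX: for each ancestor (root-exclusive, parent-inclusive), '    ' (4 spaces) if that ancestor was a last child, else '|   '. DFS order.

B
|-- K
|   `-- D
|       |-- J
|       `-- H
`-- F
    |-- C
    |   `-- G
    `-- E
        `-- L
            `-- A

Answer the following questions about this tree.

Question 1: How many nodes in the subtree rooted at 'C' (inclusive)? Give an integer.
Answer: 2

Derivation:
Subtree rooted at C contains: C, G
Count = 2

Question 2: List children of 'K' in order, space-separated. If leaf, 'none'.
Node K's children (from adjacency): D

Answer: D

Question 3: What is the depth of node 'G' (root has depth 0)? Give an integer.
Path from root to G: B -> F -> C -> G
Depth = number of edges = 3

Answer: 3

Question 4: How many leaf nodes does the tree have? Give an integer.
Answer: 4

Derivation:
Leaves (nodes with no children): A, G, H, J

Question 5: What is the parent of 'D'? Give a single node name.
Answer: K

Derivation:
Scan adjacency: D appears as child of K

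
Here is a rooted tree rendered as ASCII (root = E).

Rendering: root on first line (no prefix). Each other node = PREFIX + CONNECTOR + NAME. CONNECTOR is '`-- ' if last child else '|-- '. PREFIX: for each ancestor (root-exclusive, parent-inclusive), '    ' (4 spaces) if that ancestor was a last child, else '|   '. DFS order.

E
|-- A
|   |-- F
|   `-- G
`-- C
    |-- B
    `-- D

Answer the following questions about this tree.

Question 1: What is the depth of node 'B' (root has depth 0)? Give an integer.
Path from root to B: E -> C -> B
Depth = number of edges = 2

Answer: 2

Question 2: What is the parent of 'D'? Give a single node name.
Answer: C

Derivation:
Scan adjacency: D appears as child of C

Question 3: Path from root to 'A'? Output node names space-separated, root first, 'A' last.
Walk down from root: E -> A

Answer: E A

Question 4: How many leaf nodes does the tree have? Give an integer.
Leaves (nodes with no children): B, D, F, G

Answer: 4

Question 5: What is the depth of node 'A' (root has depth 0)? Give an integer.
Answer: 1

Derivation:
Path from root to A: E -> A
Depth = number of edges = 1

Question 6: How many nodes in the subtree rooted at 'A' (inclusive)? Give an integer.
Answer: 3

Derivation:
Subtree rooted at A contains: A, F, G
Count = 3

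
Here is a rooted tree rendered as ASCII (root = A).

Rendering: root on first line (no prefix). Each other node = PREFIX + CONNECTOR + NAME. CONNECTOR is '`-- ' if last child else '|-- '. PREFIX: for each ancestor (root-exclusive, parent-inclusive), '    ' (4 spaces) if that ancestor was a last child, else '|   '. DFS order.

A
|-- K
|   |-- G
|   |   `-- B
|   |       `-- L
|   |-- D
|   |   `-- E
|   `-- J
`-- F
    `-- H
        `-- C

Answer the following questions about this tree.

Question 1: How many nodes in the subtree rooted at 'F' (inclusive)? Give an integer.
Answer: 3

Derivation:
Subtree rooted at F contains: C, F, H
Count = 3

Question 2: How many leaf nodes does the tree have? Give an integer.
Leaves (nodes with no children): C, E, J, L

Answer: 4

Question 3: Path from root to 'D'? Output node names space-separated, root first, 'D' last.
Answer: A K D

Derivation:
Walk down from root: A -> K -> D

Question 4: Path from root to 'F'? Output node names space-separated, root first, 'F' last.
Answer: A F

Derivation:
Walk down from root: A -> F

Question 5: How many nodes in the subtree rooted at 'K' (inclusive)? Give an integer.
Answer: 7

Derivation:
Subtree rooted at K contains: B, D, E, G, J, K, L
Count = 7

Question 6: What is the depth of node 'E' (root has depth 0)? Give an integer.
Answer: 3

Derivation:
Path from root to E: A -> K -> D -> E
Depth = number of edges = 3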